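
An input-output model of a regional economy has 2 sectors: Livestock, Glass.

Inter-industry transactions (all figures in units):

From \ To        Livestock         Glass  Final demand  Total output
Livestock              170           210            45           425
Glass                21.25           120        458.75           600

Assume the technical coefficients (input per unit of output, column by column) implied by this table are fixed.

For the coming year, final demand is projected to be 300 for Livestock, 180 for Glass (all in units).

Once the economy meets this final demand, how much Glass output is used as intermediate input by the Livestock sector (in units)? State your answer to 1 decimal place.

z_21 = 32.8

Technical coefficients a_ij = z_ij / X_j:
  a_11 = 170/425 = 0.40, a_21 = 21.25/425 = 0.05
  a_12 = 210/600 = 0.35, a_22 = 120/600 = 0.20
I − A =
  [   0.60    -0.35]
  [  -0.05     0.80]
det(I−A) = (0.60)(0.80) − (-0.35)(-0.05) = 0.4625
adj(I−A) = [[0.80, 0.35], [0.05, 0.60]]
(I − A)⁻¹ = adj(I−A) / det(I−A) ≈
  [   1.7297     0.7568]
  [   0.1081     1.2973]
First solve x = (I − A)⁻¹ d = adj(I−A)·d / det(I−A); in particular x_1 = (0.80·300 + 0.35·180) / 0.4625 = 303.00 / 0.4625 ≈ 655.135.
Intermediate flow from 2 to 1: z_21 = a_21 · x_1 = 0.05 × 303.00 / 0.4625 = 15.15 / 0.4625 ≈ 32.8.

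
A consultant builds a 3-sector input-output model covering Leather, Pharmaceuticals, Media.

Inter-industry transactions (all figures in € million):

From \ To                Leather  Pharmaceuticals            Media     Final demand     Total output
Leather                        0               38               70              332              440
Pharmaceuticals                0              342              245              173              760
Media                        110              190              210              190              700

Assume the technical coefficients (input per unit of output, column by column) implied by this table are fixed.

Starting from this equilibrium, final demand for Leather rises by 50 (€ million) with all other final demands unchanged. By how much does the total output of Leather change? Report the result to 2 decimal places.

Technical coefficients a_ij = z_ij / X_j:
  a_11 = 0/440 = 0.00, a_21 = 0/440 = 0.00, a_31 = 110/440 = 0.25
  a_12 = 38/760 = 0.05, a_22 = 342/760 = 0.45, a_32 = 190/760 = 0.25
  a_13 = 70/700 = 0.10, a_23 = 245/700 = 0.35, a_33 = 210/700 = 0.30
I − A =
  [   1.00    -0.05    -0.10]
  [   0.00     0.55    -0.35]
  [  -0.25    -0.25     0.70]
Cofactors of I−A, C_ij = (−1)^(i+j)·(minor ij) (rows/columns in the sector order above):
  C_11 = (0.55)(0.70) − (-0.35)(-0.25) = 0.2975
  C_12 = −[(0.00)(0.70) − (-0.35)(-0.25)] = 0.0875
  C_13 = (0.00)(-0.25) − (0.55)(-0.25) = 0.1375
  C_21 = −[(-0.05)(0.70) − (-0.10)(-0.25)] = 0.0600
  C_22 = (1.00)(0.70) − (-0.10)(-0.25) = 0.6750
  C_23 = −[(1.00)(-0.25) − (-0.05)(-0.25)] = 0.2625
  C_31 = (-0.05)(-0.35) − (-0.10)(0.55) = 0.0725
  C_32 = −[(1.00)(-0.35) − (-0.10)(0.00)] = 0.3500
  C_33 = (1.00)(0.55) − (-0.05)(0.00) = 0.5500
det(I−A) = Σ_j (I−A)_1j·C_1j = (1.00)(0.2975) + (-0.05)(0.0875) + (-0.10)(0.1375) = 0.279375
adj(I−A) = Cᵀ =
  [ 0.2975   0.0600   0.0725]
  [ 0.0875   0.6750   0.3500]
  [ 0.1375   0.2625   0.5500]
(I − A)⁻¹ = adj(I−A) / det(I−A) ≈
  [   1.0649     0.2148     0.2595]
  [   0.3132     2.4161     1.2528]
  [   0.4922     0.9396     1.9687]
Δx = (I − A)⁻¹ Δd with Δd having +50 in the Leather component and 0 elsewhere.
So Δx_1 = L_11 · (+50), where L_11 = adj(I−A)_11 / det(I−A) = 0.2975 / 0.279375.
Δx_1 = 0.2975 × (+50) / 0.279375 = 14.875 / 0.279375 ≈ 53.24.

Δx_1 = 53.24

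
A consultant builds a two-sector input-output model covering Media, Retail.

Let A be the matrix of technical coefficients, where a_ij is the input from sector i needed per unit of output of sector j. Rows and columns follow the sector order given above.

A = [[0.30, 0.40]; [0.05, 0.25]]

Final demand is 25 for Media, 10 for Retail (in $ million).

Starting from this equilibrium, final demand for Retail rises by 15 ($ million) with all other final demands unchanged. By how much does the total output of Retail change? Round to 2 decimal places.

Δx_R = 20.79

I − A =
  [   0.70    -0.40]
  [  -0.05     0.75]
det(I−A) = (0.70)(0.75) − (-0.40)(-0.05) = 0.5050
adj(I−A) = [[0.75, 0.40], [0.05, 0.70]]
(I − A)⁻¹ = adj(I−A) / det(I−A) ≈
  [   1.4851     0.7921]
  [   0.0990     1.3861]
Δx = (I − A)⁻¹ Δd with Δd having +15 in the Retail component and 0 elsewhere.
So Δx_R = L_RR · (+15), where L_RR = adj(I−A)_RR / det(I−A) = 0.70 / 0.5050.
Δx_R = 0.70 × (+15) / 0.5050 = 10.50 / 0.5050 ≈ 20.79.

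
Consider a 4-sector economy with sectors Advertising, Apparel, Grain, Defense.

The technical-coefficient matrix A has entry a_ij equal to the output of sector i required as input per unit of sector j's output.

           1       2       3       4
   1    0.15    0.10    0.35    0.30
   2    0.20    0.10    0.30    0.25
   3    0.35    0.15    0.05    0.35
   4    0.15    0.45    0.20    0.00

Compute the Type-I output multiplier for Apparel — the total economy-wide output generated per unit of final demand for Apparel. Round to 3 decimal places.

I − A =
  [   0.85    -0.10    -0.35    -0.30]
  [  -0.20     0.90    -0.30    -0.25]
  [  -0.35    -0.15     0.95    -0.35]
  [  -0.15    -0.45    -0.20     1.00]
Compute the cofactors C_ij = (−1)^(i+j)·(3×3 minor ij) of I−A; the adjugate is their transpose:
adj(I−A) = Cᵀ =
  [ 0.585375   0.332875   0.405125   0.400625]
  [ 0.349875   0.543375   0.379125   0.373500]
  [ 0.390000   0.342125   0.578125   0.404875]
  [ 0.323250   0.362875   0.347000   0.538250]
det(I−A) = Σ_j (I−A)_1j·C_1j = (0.85)(0.585375) + (-0.10)(0.349875) + (-0.35)(0.390000) + (-0.30)(0.323250) = 0.22910625
(I − A)⁻¹ = adj(I−A) / det(I−A) ≈
  [   2.5550     1.4529     1.7683     1.7486]
  [   1.5271     2.3717     1.6548     1.6302]
  [   1.7023     1.4933     2.5234     1.7672]
  [   1.4109     1.5839     1.5146     2.3493]
The output multiplier for sector j is the column-j sum of the Leontief inverse (I − A)⁻¹ = adj(I−A) / det(I−A).
Column 2 of adj(I−A): (0.332875, 0.543375, 0.342125, 0.362875); det(I−A) = 0.22910625.
m_2 = (0.332875 + 0.543375 + 0.342125 + 0.362875) / 0.22910625 = 1.58125 / 0.22910625 ≈ 6.902.

m_2 = 6.902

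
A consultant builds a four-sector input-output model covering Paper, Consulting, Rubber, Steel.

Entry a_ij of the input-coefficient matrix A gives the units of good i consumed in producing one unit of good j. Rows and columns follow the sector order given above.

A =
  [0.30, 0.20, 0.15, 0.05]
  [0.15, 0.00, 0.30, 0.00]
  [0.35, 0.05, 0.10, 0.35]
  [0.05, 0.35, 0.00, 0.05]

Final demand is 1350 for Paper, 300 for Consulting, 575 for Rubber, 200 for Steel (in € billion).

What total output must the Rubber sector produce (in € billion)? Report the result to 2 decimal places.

I − A =
  [   0.70    -0.20    -0.15    -0.05]
  [  -0.15     1.00    -0.30     0.00]
  [  -0.35    -0.05     0.90    -0.35]
  [  -0.05    -0.35     0.00     0.95]
Compute the cofactors C_ij = (−1)^(i+j)·(3×3 minor ij) of I−A; the adjugate is their transpose:
adj(I−A) = Cᵀ =
  [ 0.804000   0.212250   0.204750   0.117750]
  [ 0.233250   0.543750   0.220125   0.093375]
  [ 0.375500   0.195000   0.631375   0.252375]
  [ 0.128250   0.211500   0.091875   0.517875]
det(I−A) = Σ_j (I−A)_1j·C_1j = (0.70)(0.804000) + (-0.20)(0.233250) + (-0.15)(0.375500) + (-0.05)(0.128250) = 0.4534125
(I − A)⁻¹ = adj(I−A) / det(I−A) ≈
  [   1.7732     0.4681     0.4516     0.2597]
  [   0.5144     1.1992     0.4855     0.2059]
  [   0.8282     0.4301     1.3925     0.5566]
  [   0.2829     0.4665     0.2026     1.1422]
x = (I − A)⁻¹ d = adj(I−A)·d / det(I−A), with det(I−A) = 0.4534125:
  x_1 = (0.804000·1350 + 0.212250·300 + 0.204750·575 + 0.117750·200) / 0.4534125 = 1290.35625 / 0.4534125 ≈ 2845.88
  x_2 = (0.233250·1350 + 0.543750·300 + 0.220125·575 + 0.093375·200) / 0.4534125 = 623.259375 / 0.4534125 ≈ 1374.60
  x_3 = (0.375500·1350 + 0.195000·300 + 0.631375·575 + 0.252375·200) / 0.4534125 = 978.940625 / 0.4534125 ≈ 2159.05
  x_4 = (0.128250·1350 + 0.211500·300 + 0.091875·575 + 0.517875·200) / 0.4534125 = 392.990625 / 0.4534125 ≈ 866.74

x_3 = 2159.05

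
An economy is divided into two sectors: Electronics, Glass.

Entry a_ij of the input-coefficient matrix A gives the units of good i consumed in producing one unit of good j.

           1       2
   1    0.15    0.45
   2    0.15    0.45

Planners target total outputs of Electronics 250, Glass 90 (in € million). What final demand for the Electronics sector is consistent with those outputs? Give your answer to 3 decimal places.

I − A =
  [   0.85    -0.45]
  [  -0.15     0.55]
d = (I − A) x:
  d_1 = (+0.85)·250 + (-0.45)·90 = 172.000
  d_2 = (-0.15)·250 + (+0.55)·90 = 12.000

d_1 = 172.000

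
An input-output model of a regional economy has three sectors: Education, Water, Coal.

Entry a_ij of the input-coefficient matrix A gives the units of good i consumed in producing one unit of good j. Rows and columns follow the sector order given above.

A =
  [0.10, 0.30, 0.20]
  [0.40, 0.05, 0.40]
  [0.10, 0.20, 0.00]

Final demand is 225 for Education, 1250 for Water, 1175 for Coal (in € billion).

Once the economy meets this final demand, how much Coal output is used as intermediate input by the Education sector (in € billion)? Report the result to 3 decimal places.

z_CE = 159.903

I − A =
  [   0.90    -0.30    -0.20]
  [  -0.40     0.95    -0.40]
  [  -0.10    -0.20     1.00]
Cofactors of I−A, C_ij = (−1)^(i+j)·(minor ij) (rows/columns in the sector order above):
  C_11 = (0.95)(1.00) − (-0.40)(-0.20) = 0.8700
  C_12 = −[(-0.40)(1.00) − (-0.40)(-0.10)] = 0.4400
  C_13 = (-0.40)(-0.20) − (0.95)(-0.10) = 0.1750
  C_21 = −[(-0.30)(1.00) − (-0.20)(-0.20)] = 0.3400
  C_22 = (0.90)(1.00) − (-0.20)(-0.10) = 0.8800
  C_23 = −[(0.90)(-0.20) − (-0.30)(-0.10)] = 0.2100
  C_31 = (-0.30)(-0.40) − (-0.20)(0.95) = 0.3100
  C_32 = −[(0.90)(-0.40) − (-0.20)(-0.40)] = 0.4400
  C_33 = (0.90)(0.95) − (-0.30)(-0.40) = 0.7350
det(I−A) = Σ_j (I−A)_1j·C_1j = (0.90)(0.8700) + (-0.30)(0.4400) + (-0.20)(0.1750) = 0.6160
adj(I−A) = Cᵀ =
  [ 0.8700   0.3400   0.3100]
  [ 0.4400   0.8800   0.4400]
  [ 0.1750   0.2100   0.7350]
(I − A)⁻¹ = adj(I−A) / det(I−A) ≈
  [   1.4123     0.5519     0.5032]
  [   0.7143     1.4286     0.7143]
  [   0.2841     0.3409     1.1932]
First solve x = (I − A)⁻¹ d = adj(I−A)·d / det(I−A); in particular x_E = (0.8700·225 + 0.3400·1250 + 0.3100·1175) / 0.6160 = 985.00 / 0.6160 ≈ 1599.02597.
Intermediate flow from C to E: z_CE = a_CE · x_E = 0.10 × 985.00 / 0.6160 = 98.50 / 0.6160 ≈ 159.903.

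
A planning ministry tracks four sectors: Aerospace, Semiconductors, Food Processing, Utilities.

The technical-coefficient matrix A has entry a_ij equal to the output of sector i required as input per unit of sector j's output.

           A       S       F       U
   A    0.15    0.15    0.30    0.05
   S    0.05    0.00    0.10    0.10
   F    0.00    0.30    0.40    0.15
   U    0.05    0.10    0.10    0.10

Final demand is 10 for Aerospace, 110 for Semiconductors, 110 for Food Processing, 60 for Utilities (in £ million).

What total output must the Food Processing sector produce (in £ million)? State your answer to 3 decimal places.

I − A =
  [   0.85    -0.15    -0.30    -0.05]
  [  -0.05     1.00    -0.10    -0.10]
  [   0.00    -0.30     0.60    -0.15]
  [  -0.05    -0.10    -0.10     0.90]
Compute the cofactors C_ij = (−1)^(i+j)·(3×3 minor ij) of I−A; the adjugate is their transpose:
adj(I−A) = Cᵀ =
  [ 0.487500   0.168750   0.287500   0.093750]
  [ 0.030000   0.442500   0.100000   0.067500]
  [ 0.023250   0.242625   0.746250   0.152625]
  [ 0.033000   0.085500   0.110000   0.475500]
det(I−A) = Σ_j (I−A)_1j·C_1j = (0.85)(0.487500) + (-0.15)(0.030000) + (-0.30)(0.023250) + (-0.05)(0.033000) = 0.40125
(I − A)⁻¹ = adj(I−A) / det(I−A) ≈
  [   1.2150     0.4206     0.7165     0.2336]
  [   0.0748     1.1028     0.2492     0.1682]
  [   0.0579     0.6047     1.8598     0.3804]
  [   0.0822     0.2131     0.2741     1.1850]
x = (I − A)⁻¹ d = adj(I−A)·d / det(I−A), with det(I−A) = 0.40125:
  x_A = (0.487500·10 + 0.168750·110 + 0.287500·110 + 0.093750·60) / 0.40125 = 60.6875 / 0.40125 ≈ 151.246
  x_S = (0.030000·10 + 0.442500·110 + 0.100000·110 + 0.067500·60) / 0.40125 = 64.025 / 0.40125 ≈ 159.564
  x_F = (0.023250·10 + 0.242625·110 + 0.746250·110 + 0.152625·60) / 0.40125 = 118.16625 / 0.40125 ≈ 294.495
  x_U = (0.033000·10 + 0.085500·110 + 0.110000·110 + 0.475500·60) / 0.40125 = 50.365 / 0.40125 ≈ 125.520

x_F = 294.495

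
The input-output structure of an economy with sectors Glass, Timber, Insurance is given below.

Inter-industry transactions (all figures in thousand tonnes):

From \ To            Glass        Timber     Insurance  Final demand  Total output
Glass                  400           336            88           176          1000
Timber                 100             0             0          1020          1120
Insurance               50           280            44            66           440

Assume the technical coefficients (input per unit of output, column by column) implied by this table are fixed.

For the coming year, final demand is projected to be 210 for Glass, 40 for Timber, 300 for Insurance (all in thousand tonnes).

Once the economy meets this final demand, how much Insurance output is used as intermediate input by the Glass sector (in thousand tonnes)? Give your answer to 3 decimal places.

z_31 = 26.285

Technical coefficients a_ij = z_ij / X_j:
  a_11 = 400/1000 = 0.40, a_21 = 100/1000 = 0.10, a_31 = 50/1000 = 0.05
  a_12 = 336/1120 = 0.30, a_22 = 0/1120 = 0.00, a_32 = 280/1120 = 0.25
  a_13 = 88/440 = 0.20, a_23 = 0/440 = 0.00, a_33 = 44/440 = 0.10
I − A =
  [   0.60    -0.30    -0.20]
  [  -0.10     1.00     0.00]
  [  -0.05    -0.25     0.90]
Cofactors of I−A, C_ij = (−1)^(i+j)·(minor ij) (rows/columns in the sector order above):
  C_11 = (1.00)(0.90) − (0.00)(-0.25) = 0.9000
  C_12 = −[(-0.10)(0.90) − (0.00)(-0.05)] = 0.0900
  C_13 = (-0.10)(-0.25) − (1.00)(-0.05) = 0.0750
  C_21 = −[(-0.30)(0.90) − (-0.20)(-0.25)] = 0.3200
  C_22 = (0.60)(0.90) − (-0.20)(-0.05) = 0.5300
  C_23 = −[(0.60)(-0.25) − (-0.30)(-0.05)] = 0.1650
  C_31 = (-0.30)(0.00) − (-0.20)(1.00) = 0.2000
  C_32 = −[(0.60)(0.00) − (-0.20)(-0.10)] = 0.0200
  C_33 = (0.60)(1.00) − (-0.30)(-0.10) = 0.5700
det(I−A) = Σ_j (I−A)_1j·C_1j = (0.60)(0.9000) + (-0.30)(0.0900) + (-0.20)(0.0750) = 0.4980
adj(I−A) = Cᵀ =
  [ 0.9000   0.3200   0.2000]
  [ 0.0900   0.5300   0.0200]
  [ 0.0750   0.1650   0.5700]
(I − A)⁻¹ = adj(I−A) / det(I−A) ≈
  [   1.8072     0.6426     0.4016]
  [   0.1807     1.0643     0.0402]
  [   0.1506     0.3313     1.1446]
First solve x = (I − A)⁻¹ d = adj(I−A)·d / det(I−A); in particular x_1 = (0.9000·210 + 0.3200·40 + 0.2000·300) / 0.4980 = 261.80 / 0.4980 ≈ 525.70281.
Intermediate flow from 3 to 1: z_31 = a_31 · x_1 = 0.05 × 261.80 / 0.4980 = 13.09 / 0.4980 ≈ 26.285.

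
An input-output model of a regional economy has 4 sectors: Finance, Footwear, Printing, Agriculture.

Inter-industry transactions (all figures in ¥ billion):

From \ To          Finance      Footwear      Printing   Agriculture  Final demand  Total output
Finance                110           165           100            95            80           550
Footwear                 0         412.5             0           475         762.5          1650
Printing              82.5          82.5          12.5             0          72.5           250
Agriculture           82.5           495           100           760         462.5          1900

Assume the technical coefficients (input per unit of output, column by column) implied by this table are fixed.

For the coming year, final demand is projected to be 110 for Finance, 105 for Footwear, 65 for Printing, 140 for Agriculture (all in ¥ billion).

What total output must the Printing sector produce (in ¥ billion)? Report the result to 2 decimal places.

x_3 = 129.17

Technical coefficients a_ij = z_ij / X_j:
  a_11 = 110/550 = 0.20, a_21 = 0/550 = 0.00, a_31 = 82.5/550 = 0.15, a_41 = 82.5/550 = 0.15
  a_12 = 165/1650 = 0.10, a_22 = 412.5/1650 = 0.25, a_32 = 82.5/1650 = 0.05, a_42 = 495/1650 = 0.30
  a_13 = 100/250 = 0.40, a_23 = 0/250 = 0.00, a_33 = 12.5/250 = 0.05, a_43 = 100/250 = 0.40
  a_14 = 95/1900 = 0.05, a_24 = 475/1900 = 0.25, a_34 = 0/1900 = 0.00, a_44 = 760/1900 = 0.40
I − A =
  [   0.80    -0.10    -0.40    -0.05]
  [   0.00     0.75     0.00    -0.25]
  [  -0.15    -0.05     0.95     0.00]
  [  -0.15    -0.30    -0.40     0.60]
Compute the cofactors C_ij = (−1)^(i+j)·(3×3 minor ij) of I−A; the adjugate is their transpose:
adj(I−A) = Cᵀ =
  [ 0.351250   0.084250   0.175000   0.064375]
  [ 0.050625   0.409875   0.095000   0.175000]
  [ 0.058125   0.034875   0.290625   0.019375]
  [ 0.151875   0.249250   0.285000   0.525000]
det(I−A) = Σ_j (I−A)_1j·C_1j = (0.80)(0.351250) + (-0.10)(0.050625) + (-0.40)(0.058125) + (-0.05)(0.151875) = 0.24509375
(I − A)⁻¹ = adj(I−A) / det(I−A) ≈
  [   1.4331     0.3437     0.7140     0.2627]
  [   0.2066     1.6723     0.3876     0.7140]
  [   0.2372     0.1423     1.1858     0.0791]
  [   0.6197     1.0170     1.1628     2.1420]
x = (I − A)⁻¹ d = adj(I−A)·d / det(I−A), with det(I−A) = 0.24509375:
  x_1 = (0.351250·110 + 0.084250·105 + 0.175000·65 + 0.064375·140) / 0.24509375 = 67.87125 / 0.24509375 ≈ 276.92
  x_2 = (0.050625·110 + 0.409875·105 + 0.095000·65 + 0.175000·140) / 0.24509375 = 79.280625 / 0.24509375 ≈ 323.47
  x_3 = (0.058125·110 + 0.034875·105 + 0.290625·65 + 0.019375·140) / 0.24509375 = 31.65875 / 0.24509375 ≈ 129.17
  x_4 = (0.151875·110 + 0.249250·105 + 0.285000·65 + 0.525000·140) / 0.24509375 = 134.9025 / 0.24509375 ≈ 550.41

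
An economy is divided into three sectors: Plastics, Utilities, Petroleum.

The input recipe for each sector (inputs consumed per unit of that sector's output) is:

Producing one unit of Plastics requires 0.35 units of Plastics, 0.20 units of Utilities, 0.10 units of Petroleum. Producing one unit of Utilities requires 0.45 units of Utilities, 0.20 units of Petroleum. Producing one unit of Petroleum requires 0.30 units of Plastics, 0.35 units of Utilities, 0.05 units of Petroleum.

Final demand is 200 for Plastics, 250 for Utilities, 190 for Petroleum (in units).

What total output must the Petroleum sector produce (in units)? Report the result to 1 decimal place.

x_3 = 449.6

I − A =
  [   0.65     0.00    -0.30]
  [  -0.20     0.55    -0.35]
  [  -0.10    -0.20     0.95]
Cofactors of I−A, C_ij = (−1)^(i+j)·(minor ij) (rows/columns in the sector order above):
  C_11 = (0.55)(0.95) − (-0.35)(-0.20) = 0.4525
  C_12 = −[(-0.20)(0.95) − (-0.35)(-0.10)] = 0.2250
  C_13 = (-0.20)(-0.20) − (0.55)(-0.10) = 0.0950
  C_21 = −[(0.00)(0.95) − (-0.30)(-0.20)] = 0.0600
  C_22 = (0.65)(0.95) − (-0.30)(-0.10) = 0.5875
  C_23 = −[(0.65)(-0.20) − (0.00)(-0.10)] = 0.1300
  C_31 = (0.00)(-0.35) − (-0.30)(0.55) = 0.1650
  C_32 = −[(0.65)(-0.35) − (-0.30)(-0.20)] = 0.2875
  C_33 = (0.65)(0.55) − (0.00)(-0.20) = 0.3575
det(I−A) = Σ_j (I−A)_1j·C_1j = (0.65)(0.4525) + (0.00)(0.2250) + (-0.30)(0.0950) = 0.265625
adj(I−A) = Cᵀ =
  [ 0.4525   0.0600   0.1650]
  [ 0.2250   0.5875   0.2875]
  [ 0.0950   0.1300   0.3575]
(I − A)⁻¹ = adj(I−A) / det(I−A) ≈
  [   1.7035     0.2259     0.6212]
  [   0.8471     2.2118     1.0824]
  [   0.3576     0.4894     1.3459]
x = (I − A)⁻¹ d = adj(I−A)·d / det(I−A), with det(I−A) = 0.265625:
  x_1 = (0.4525·200 + 0.0600·250 + 0.1650·190) / 0.265625 = 136.85 / 0.265625 = 515.2
  x_2 = (0.2250·200 + 0.5875·250 + 0.2875·190) / 0.265625 = 246.50 / 0.265625 = 928.0
  x_3 = (0.0950·200 + 0.1300·250 + 0.3575·190) / 0.265625 = 119.425 / 0.265625 = 449.6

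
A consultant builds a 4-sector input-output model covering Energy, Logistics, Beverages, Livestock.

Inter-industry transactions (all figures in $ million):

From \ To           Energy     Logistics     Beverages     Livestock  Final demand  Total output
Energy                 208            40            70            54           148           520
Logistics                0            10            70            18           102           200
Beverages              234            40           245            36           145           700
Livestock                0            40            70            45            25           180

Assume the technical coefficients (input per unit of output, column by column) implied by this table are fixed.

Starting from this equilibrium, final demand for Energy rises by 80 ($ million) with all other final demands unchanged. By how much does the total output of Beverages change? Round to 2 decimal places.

Δx_3 = 130.02

Technical coefficients a_ij = z_ij / X_j:
  a_11 = 208/520 = 0.40, a_21 = 0/520 = 0.00, a_31 = 234/520 = 0.45, a_41 = 0/520 = 0.00
  a_12 = 40/200 = 0.20, a_22 = 10/200 = 0.05, a_32 = 40/200 = 0.20, a_42 = 40/200 = 0.20
  a_13 = 70/700 = 0.10, a_23 = 70/700 = 0.10, a_33 = 245/700 = 0.35, a_43 = 70/700 = 0.10
  a_14 = 54/180 = 0.30, a_24 = 18/180 = 0.10, a_34 = 36/180 = 0.20, a_44 = 45/180 = 0.25
I − A =
  [   0.60    -0.20    -0.10    -0.30]
  [   0.00     0.95    -0.10    -0.10]
  [  -0.45    -0.20     0.65    -0.20]
  [   0.00    -0.20    -0.10     0.75]
Compute the cofactors C_ij = (−1)^(i+j)·(3×3 minor ij) of I−A; the adjugate is their transpose:
adj(I−A) = Cᵀ =
  [ 0.410125   0.157500   0.120750   0.217250]
  [ 0.038250   0.233250   0.051000   0.060000]
  [ 0.311625   0.208500   0.415500   0.263250]
  [ 0.051750   0.090000   0.069000   0.306750]
det(I−A) = Σ_j (I−A)_1j·C_1j = (0.60)(0.410125) + (-0.20)(0.038250) + (-0.10)(0.311625) + (-0.30)(0.051750) = 0.1917375
(I − A)⁻¹ = adj(I−A) / det(I−A) ≈
  [   2.1390     0.8214     0.6298     1.1331]
  [   0.1995     1.2165     0.2660     0.3129]
  [   1.6253     1.0874     2.1670     1.3730]
  [   0.2699     0.4694     0.3599     1.5998]
Δx = (I − A)⁻¹ Δd with Δd having +80 in the Energy component and 0 elsewhere.
So Δx_3 = L_31 · (+80), where L_31 = adj(I−A)_31 / det(I−A) = 0.311625 / 0.1917375.
Δx_3 = 0.311625 × (+80) / 0.1917375 = 24.93 / 0.1917375 ≈ 130.02.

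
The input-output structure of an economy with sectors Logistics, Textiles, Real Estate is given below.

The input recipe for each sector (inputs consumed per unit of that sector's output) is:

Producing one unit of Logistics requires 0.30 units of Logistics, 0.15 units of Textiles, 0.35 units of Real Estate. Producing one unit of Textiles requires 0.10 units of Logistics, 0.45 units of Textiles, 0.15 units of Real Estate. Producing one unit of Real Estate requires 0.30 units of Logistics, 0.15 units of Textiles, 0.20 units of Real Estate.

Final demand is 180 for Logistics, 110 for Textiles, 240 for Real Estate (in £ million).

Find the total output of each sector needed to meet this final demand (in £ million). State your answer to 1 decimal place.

I − A =
  [   0.70    -0.10    -0.30]
  [  -0.15     0.55    -0.15]
  [  -0.35    -0.15     0.80]
Cofactors of I−A, C_ij = (−1)^(i+j)·(minor ij) (rows/columns in the sector order above):
  C_11 = (0.55)(0.80) − (-0.15)(-0.15) = 0.4175
  C_12 = −[(-0.15)(0.80) − (-0.15)(-0.35)] = 0.1725
  C_13 = (-0.15)(-0.15) − (0.55)(-0.35) = 0.2150
  C_21 = −[(-0.10)(0.80) − (-0.30)(-0.15)] = 0.1250
  C_22 = (0.70)(0.80) − (-0.30)(-0.35) = 0.4550
  C_23 = −[(0.70)(-0.15) − (-0.10)(-0.35)] = 0.1400
  C_31 = (-0.10)(-0.15) − (-0.30)(0.55) = 0.1800
  C_32 = −[(0.70)(-0.15) − (-0.30)(-0.15)] = 0.1500
  C_33 = (0.70)(0.55) − (-0.10)(-0.15) = 0.3700
det(I−A) = Σ_j (I−A)_1j·C_1j = (0.70)(0.4175) + (-0.10)(0.1725) + (-0.30)(0.2150) = 0.2105
adj(I−A) = Cᵀ =
  [ 0.4175   0.1250   0.1800]
  [ 0.1725   0.4550   0.1500]
  [ 0.2150   0.1400   0.3700]
(I − A)⁻¹ = adj(I−A) / det(I−A) ≈
  [   1.9834     0.5938     0.8551]
  [   0.8195     2.1615     0.7126]
  [   1.0214     0.6651     1.7577]
x = (I − A)⁻¹ d = adj(I−A)·d / det(I−A), with det(I−A) = 0.2105:
  x_1 = (0.4175·180 + 0.1250·110 + 0.1800·240) / 0.2105 = 132.10 / 0.2105 ≈ 627.6
  x_2 = (0.1725·180 + 0.4550·110 + 0.1500·240) / 0.2105 = 117.10 / 0.2105 ≈ 556.3
  x_3 = (0.2150·180 + 0.1400·110 + 0.3700·240) / 0.2105 = 142.90 / 0.2105 ≈ 678.9

x_1 = 627.6, x_2 = 556.3, x_3 = 678.9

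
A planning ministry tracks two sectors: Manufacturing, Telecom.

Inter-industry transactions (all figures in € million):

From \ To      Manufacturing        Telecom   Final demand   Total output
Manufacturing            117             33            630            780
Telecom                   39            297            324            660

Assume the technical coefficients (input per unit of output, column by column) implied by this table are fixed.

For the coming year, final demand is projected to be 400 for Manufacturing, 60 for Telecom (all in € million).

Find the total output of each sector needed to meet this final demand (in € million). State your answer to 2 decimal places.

x_M = 479.57, x_T = 152.69

Technical coefficients a_ij = z_ij / X_j:
  a_MM = 117/780 = 0.15, a_TM = 39/780 = 0.05
  a_MT = 33/660 = 0.05, a_TT = 297/660 = 0.45
I − A =
  [   0.85    -0.05]
  [  -0.05     0.55]
det(I−A) = (0.85)(0.55) − (-0.05)(-0.05) = 0.4650
adj(I−A) = [[0.55, 0.05], [0.05, 0.85]]
(I − A)⁻¹ = adj(I−A) / det(I−A) ≈
  [   1.1828     0.1075]
  [   0.1075     1.8280]
x = (I − A)⁻¹ d = adj(I−A)·d / det(I−A), with det(I−A) = 0.4650:
  x_M = (0.55·400 + 0.05·60) / 0.4650 = 223.00 / 0.4650 ≈ 479.57
  x_T = (0.05·400 + 0.85·60) / 0.4650 = 71.00 / 0.4650 ≈ 152.69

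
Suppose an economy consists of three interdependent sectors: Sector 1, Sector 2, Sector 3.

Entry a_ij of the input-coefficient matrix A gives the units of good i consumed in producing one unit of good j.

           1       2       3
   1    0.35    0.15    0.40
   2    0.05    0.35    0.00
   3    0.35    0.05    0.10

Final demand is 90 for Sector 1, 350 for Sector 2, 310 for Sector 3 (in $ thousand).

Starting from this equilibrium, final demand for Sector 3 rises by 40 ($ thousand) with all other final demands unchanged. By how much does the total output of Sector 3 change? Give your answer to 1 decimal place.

Δx_3 = 59.0

I − A =
  [   0.65    -0.15    -0.40]
  [  -0.05     0.65     0.00]
  [  -0.35    -0.05     0.90]
Cofactors of I−A, C_ij = (−1)^(i+j)·(minor ij) (rows/columns in the sector order above):
  C_11 = (0.65)(0.90) − (0.00)(-0.05) = 0.5850
  C_12 = −[(-0.05)(0.90) − (0.00)(-0.35)] = 0.0450
  C_13 = (-0.05)(-0.05) − (0.65)(-0.35) = 0.2300
  C_21 = −[(-0.15)(0.90) − (-0.40)(-0.05)] = 0.1550
  C_22 = (0.65)(0.90) − (-0.40)(-0.35) = 0.4450
  C_23 = −[(0.65)(-0.05) − (-0.15)(-0.35)] = 0.0850
  C_31 = (-0.15)(0.00) − (-0.40)(0.65) = 0.2600
  C_32 = −[(0.65)(0.00) − (-0.40)(-0.05)] = 0.0200
  C_33 = (0.65)(0.65) − (-0.15)(-0.05) = 0.4150
det(I−A) = Σ_j (I−A)_1j·C_1j = (0.65)(0.5850) + (-0.15)(0.0450) + (-0.40)(0.2300) = 0.2815
adj(I−A) = Cᵀ =
  [ 0.5850   0.1550   0.2600]
  [ 0.0450   0.4450   0.0200]
  [ 0.2300   0.0850   0.4150]
(I − A)⁻¹ = adj(I−A) / det(I−A) ≈
  [   2.0782     0.5506     0.9236]
  [   0.1599     1.5808     0.0710]
  [   0.8171     0.3020     1.4742]
Δx = (I − A)⁻¹ Δd with Δd having +40 in the Sector 3 component and 0 elsewhere.
So Δx_3 = L_33 · (+40), where L_33 = adj(I−A)_33 / det(I−A) = 0.4150 / 0.2815.
Δx_3 = 0.4150 × (+40) / 0.2815 = 16.60 / 0.2815 ≈ 59.0.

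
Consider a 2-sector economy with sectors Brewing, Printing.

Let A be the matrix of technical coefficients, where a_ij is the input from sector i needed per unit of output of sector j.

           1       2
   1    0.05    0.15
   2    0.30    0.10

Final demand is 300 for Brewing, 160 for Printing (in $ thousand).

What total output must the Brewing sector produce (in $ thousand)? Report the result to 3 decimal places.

x_1 = 362.963

I − A =
  [   0.95    -0.15]
  [  -0.30     0.90]
det(I−A) = (0.95)(0.90) − (-0.15)(-0.30) = 0.8100
adj(I−A) = [[0.90, 0.15], [0.30, 0.95]]
(I − A)⁻¹ = adj(I−A) / det(I−A) ≈
  [   1.1111     0.1852]
  [   0.3704     1.1728]
x = (I − A)⁻¹ d = adj(I−A)·d / det(I−A), with det(I−A) = 0.8100:
  x_1 = (0.90·300 + 0.15·160) / 0.8100 = 294.00 / 0.8100 ≈ 362.963
  x_2 = (0.30·300 + 0.95·160) / 0.8100 = 242.00 / 0.8100 ≈ 298.765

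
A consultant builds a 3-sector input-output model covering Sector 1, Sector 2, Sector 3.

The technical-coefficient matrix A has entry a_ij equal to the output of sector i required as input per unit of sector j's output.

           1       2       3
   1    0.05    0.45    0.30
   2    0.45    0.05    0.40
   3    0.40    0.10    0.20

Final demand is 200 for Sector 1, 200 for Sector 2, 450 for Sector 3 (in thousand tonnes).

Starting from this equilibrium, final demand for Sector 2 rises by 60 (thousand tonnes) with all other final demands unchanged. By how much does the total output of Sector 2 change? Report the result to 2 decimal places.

I − A =
  [   0.95    -0.45    -0.30]
  [  -0.45     0.95    -0.40]
  [  -0.40    -0.10     0.80]
Cofactors of I−A, C_ij = (−1)^(i+j)·(minor ij) (rows/columns in the sector order above):
  C_11 = (0.95)(0.80) − (-0.40)(-0.10) = 0.7200
  C_12 = −[(-0.45)(0.80) − (-0.40)(-0.40)] = 0.5200
  C_13 = (-0.45)(-0.10) − (0.95)(-0.40) = 0.4250
  C_21 = −[(-0.45)(0.80) − (-0.30)(-0.10)] = 0.3900
  C_22 = (0.95)(0.80) − (-0.30)(-0.40) = 0.6400
  C_23 = −[(0.95)(-0.10) − (-0.45)(-0.40)] = 0.2750
  C_31 = (-0.45)(-0.40) − (-0.30)(0.95) = 0.4650
  C_32 = −[(0.95)(-0.40) − (-0.30)(-0.45)] = 0.5150
  C_33 = (0.95)(0.95) − (-0.45)(-0.45) = 0.7000
det(I−A) = Σ_j (I−A)_1j·C_1j = (0.95)(0.7200) + (-0.45)(0.5200) + (-0.30)(0.4250) = 0.3225
adj(I−A) = Cᵀ =
  [ 0.7200   0.3900   0.4650]
  [ 0.5200   0.6400   0.5150]
  [ 0.4250   0.2750   0.7000]
(I − A)⁻¹ = adj(I−A) / det(I−A) ≈
  [   2.2326     1.2093     1.4419]
  [   1.6124     1.9845     1.5969]
  [   1.3178     0.8527     2.1705]
Δx = (I − A)⁻¹ Δd with Δd having +60 in the Sector 2 component and 0 elsewhere.
So Δx_2 = L_22 · (+60), where L_22 = adj(I−A)_22 / det(I−A) = 0.6400 / 0.3225.
Δx_2 = 0.6400 × (+60) / 0.3225 = 38.40 / 0.3225 ≈ 119.07.

Δx_2 = 119.07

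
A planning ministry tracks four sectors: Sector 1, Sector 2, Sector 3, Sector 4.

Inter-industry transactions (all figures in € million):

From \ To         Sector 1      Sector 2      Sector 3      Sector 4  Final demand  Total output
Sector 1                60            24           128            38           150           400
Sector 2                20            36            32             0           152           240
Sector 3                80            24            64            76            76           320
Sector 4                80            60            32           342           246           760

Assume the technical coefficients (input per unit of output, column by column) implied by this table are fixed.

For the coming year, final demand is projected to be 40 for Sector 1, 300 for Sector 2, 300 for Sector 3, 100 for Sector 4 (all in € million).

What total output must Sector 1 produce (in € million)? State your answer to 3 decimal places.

Technical coefficients a_ij = z_ij / X_j:
  a_11 = 60/400 = 0.15, a_21 = 20/400 = 0.05, a_31 = 80/400 = 0.20, a_41 = 80/400 = 0.20
  a_12 = 24/240 = 0.10, a_22 = 36/240 = 0.15, a_32 = 24/240 = 0.10, a_42 = 60/240 = 0.25
  a_13 = 128/320 = 0.40, a_23 = 32/320 = 0.10, a_33 = 64/320 = 0.20, a_43 = 32/320 = 0.10
  a_14 = 38/760 = 0.05, a_24 = 0/760 = 0.00, a_34 = 76/760 = 0.10, a_44 = 342/760 = 0.45
I − A =
  [   0.85    -0.10    -0.40    -0.05]
  [  -0.05     0.85    -0.10     0.00]
  [  -0.20    -0.10     0.80    -0.10]
  [  -0.20    -0.25    -0.10     0.55]
Compute the cofactors C_ij = (−1)^(i+j)·(3×3 minor ij) of I−A; the adjugate is their transpose:
adj(I−A) = Cᵀ =
  [ 0.3575   0.0855   0.1980   0.0685]
  [ 0.0345   0.3045   0.0570   0.0135]
  [ 0.1145   0.0825   0.3855   0.0805]
  [ 0.1665   0.1845   0.1680   0.4935]
det(I−A) = Σ_j (I−A)_1j·C_1j = (0.85)(0.3575) + (-0.10)(0.0345) + (-0.40)(0.1145) + (-0.05)(0.1665) = 0.2463
(I − A)⁻¹ = adj(I−A) / det(I−A) ≈
  [   1.4515     0.3471     0.8039     0.2781]
  [   0.1401     1.2363     0.2314     0.0548]
  [   0.4649     0.3350     1.5652     0.3268]
  [   0.6760     0.7491     0.6821     2.0037]
x = (I − A)⁻¹ d = adj(I−A)·d / det(I−A), with det(I−A) = 0.2463:
  x_1 = (0.3575·40 + 0.0855·300 + 0.1980·300 + 0.0685·100) / 0.2463 = 106.20 / 0.2463 ≈ 431.181
  x_2 = (0.0345·40 + 0.3045·300 + 0.0570·300 + 0.0135·100) / 0.2463 = 111.18 / 0.2463 ≈ 451.401
  x_3 = (0.1145·40 + 0.0825·300 + 0.3855·300 + 0.0805·100) / 0.2463 = 153.03 / 0.2463 ≈ 621.315
  x_4 = (0.1665·40 + 0.1845·300 + 0.1680·300 + 0.4935·100) / 0.2463 = 161.76 / 0.2463 ≈ 656.760

x_1 = 431.181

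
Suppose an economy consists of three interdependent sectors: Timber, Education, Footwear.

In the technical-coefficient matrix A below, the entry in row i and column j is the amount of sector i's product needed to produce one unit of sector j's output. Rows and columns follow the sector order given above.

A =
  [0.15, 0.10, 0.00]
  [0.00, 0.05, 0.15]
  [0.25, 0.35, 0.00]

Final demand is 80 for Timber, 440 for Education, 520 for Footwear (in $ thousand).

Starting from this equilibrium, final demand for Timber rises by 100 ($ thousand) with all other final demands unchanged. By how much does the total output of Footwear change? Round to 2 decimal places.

Δx_F = 31.29

I − A =
  [   0.85    -0.10     0.00]
  [   0.00     0.95    -0.15]
  [  -0.25    -0.35     1.00]
Cofactors of I−A, C_ij = (−1)^(i+j)·(minor ij) (rows/columns in the sector order above):
  C_11 = (0.95)(1.00) − (-0.15)(-0.35) = 0.8975
  C_12 = −[(0.00)(1.00) − (-0.15)(-0.25)] = 0.0375
  C_13 = (0.00)(-0.35) − (0.95)(-0.25) = 0.2375
  C_21 = −[(-0.10)(1.00) − (0.00)(-0.35)] = 0.1000
  C_22 = (0.85)(1.00) − (0.00)(-0.25) = 0.8500
  C_23 = −[(0.85)(-0.35) − (-0.10)(-0.25)] = 0.3225
  C_31 = (-0.10)(-0.15) − (0.00)(0.95) = 0.0150
  C_32 = −[(0.85)(-0.15) − (0.00)(0.00)] = 0.1275
  C_33 = (0.85)(0.95) − (-0.10)(0.00) = 0.8075
det(I−A) = Σ_j (I−A)_1j·C_1j = (0.85)(0.8975) + (-0.10)(0.0375) + (0.00)(0.2375) = 0.759125
adj(I−A) = Cᵀ =
  [ 0.8975   0.1000   0.0150]
  [ 0.0375   0.8500   0.1275]
  [ 0.2375   0.3225   0.8075]
(I − A)⁻¹ = adj(I−A) / det(I−A) ≈
  [   1.1823     0.1317     0.0198]
  [   0.0494     1.1197     0.1680]
  [   0.3129     0.4248     1.0637]
Δx = (I − A)⁻¹ Δd with Δd having +100 in the Timber component and 0 elsewhere.
So Δx_F = L_FT · (+100), where L_FT = adj(I−A)_FT / det(I−A) = 0.2375 / 0.759125.
Δx_F = 0.2375 × (+100) / 0.759125 = 23.75 / 0.759125 ≈ 31.29.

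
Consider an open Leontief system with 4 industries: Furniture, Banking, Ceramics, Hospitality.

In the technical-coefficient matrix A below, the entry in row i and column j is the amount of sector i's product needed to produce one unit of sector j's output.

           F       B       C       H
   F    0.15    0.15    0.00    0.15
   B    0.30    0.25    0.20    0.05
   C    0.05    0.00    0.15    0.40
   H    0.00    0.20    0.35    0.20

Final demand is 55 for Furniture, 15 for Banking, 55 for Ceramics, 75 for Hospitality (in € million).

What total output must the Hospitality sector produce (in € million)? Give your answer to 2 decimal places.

I − A =
  [   0.85    -0.15     0.00    -0.15]
  [  -0.30     0.75    -0.20    -0.05]
  [  -0.05     0.00     0.85    -0.40]
  [   0.00    -0.20    -0.35     0.80]
Compute the cofactors C_ij = (−1)^(i+j)·(3×3 minor ij) of I−A; the adjugate is their transpose:
adj(I−A) = Cᵀ =
  [ 0.380500   0.106500   0.072000   0.114000]
  [ 0.170875   0.456375   0.166625   0.143875]
  [ 0.053500   0.075500   0.456500   0.243000]
  [ 0.066125   0.147125   0.241375   0.502125]
det(I−A) = Σ_j (I−A)_1j·C_1j = (0.85)(0.380500) + (-0.15)(0.170875) + (0.00)(0.053500) + (-0.15)(0.066125) = 0.287875
(I − A)⁻¹ = adj(I−A) / det(I−A) ≈
  [   1.3218     0.3700     0.2501     0.3960]
  [   0.5936     1.5853     0.5788     0.4998]
  [   0.1858     0.2623     1.5858     0.8441]
  [   0.2297     0.5111     0.8385     1.7442]
x = (I − A)⁻¹ d = adj(I−A)·d / det(I−A), with det(I−A) = 0.287875:
  x_F = (0.380500·55 + 0.106500·15 + 0.072000·55 + 0.114000·75) / 0.287875 = 35.035 / 0.287875 ≈ 121.70
  x_B = (0.170875·55 + 0.456375·15 + 0.166625·55 + 0.143875·75) / 0.287875 = 36.19875 / 0.287875 ≈ 125.74
  x_C = (0.053500·55 + 0.075500·15 + 0.456500·55 + 0.243000·75) / 0.287875 = 47.4075 / 0.287875 ≈ 164.68
  x_H = (0.066125·55 + 0.147125·15 + 0.241375·55 + 0.502125·75) / 0.287875 = 56.77875 / 0.287875 ≈ 197.23

x_H = 197.23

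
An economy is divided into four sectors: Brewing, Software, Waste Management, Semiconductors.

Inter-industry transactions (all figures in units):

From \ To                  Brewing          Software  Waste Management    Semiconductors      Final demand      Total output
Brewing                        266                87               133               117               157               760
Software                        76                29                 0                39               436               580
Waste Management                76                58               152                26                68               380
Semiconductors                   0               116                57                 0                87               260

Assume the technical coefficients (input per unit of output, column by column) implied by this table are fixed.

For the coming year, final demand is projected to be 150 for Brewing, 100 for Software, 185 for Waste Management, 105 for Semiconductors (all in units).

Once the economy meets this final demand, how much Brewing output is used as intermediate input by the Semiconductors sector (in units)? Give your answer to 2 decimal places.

Technical coefficients a_ij = z_ij / X_j:
  a_11 = 266/760 = 0.35, a_21 = 76/760 = 0.10, a_31 = 76/760 = 0.10, a_41 = 0/760 = 0.00
  a_12 = 87/580 = 0.15, a_22 = 29/580 = 0.05, a_32 = 58/580 = 0.10, a_42 = 116/580 = 0.20
  a_13 = 133/380 = 0.35, a_23 = 0/380 = 0.00, a_33 = 152/380 = 0.40, a_43 = 57/380 = 0.15
  a_14 = 117/260 = 0.45, a_24 = 39/260 = 0.15, a_34 = 26/260 = 0.10, a_44 = 0/260 = 0.00
I − A =
  [   0.65    -0.15    -0.35    -0.45]
  [  -0.10     0.95     0.00    -0.15]
  [  -0.10    -0.10     0.60    -0.10]
  [   0.00    -0.20    -0.15     1.00]
Compute the cofactors C_ij = (−1)^(i+j)·(3×3 minor ij) of I−A; the adjugate is their transpose:
adj(I−A) = Cᵀ =
  [ 0.535500   0.190500   0.389500   0.308500]
  [ 0.060750   0.338500   0.056375   0.083750]
  [ 0.104000   0.102000   0.574000   0.119500]
  [ 0.027750   0.083000   0.097375   0.324750]
det(I−A) = Σ_j (I−A)_1j·C_1j = (0.65)(0.535500) + (-0.15)(0.060750) + (-0.35)(0.104000) + (-0.45)(0.027750) = 0.290075
(I − A)⁻¹ = adj(I−A) / det(I−A) ≈
  [   1.8461     0.6567     1.3428     1.0635]
  [   0.2094     1.1669     0.1943     0.2887]
  [   0.3585     0.3516     1.9788     0.4120]
  [   0.0957     0.2861     0.3357     1.1195]
First solve x = (I − A)⁻¹ d = adj(I−A)·d / det(I−A); in particular x_4 = (0.027750·150 + 0.083000·100 + 0.097375·185 + 0.324750·105) / 0.290075 = 64.575625 / 0.290075 ≈ 222.6170.
Intermediate flow from 1 to 4: z_14 = a_14 · x_4 = 0.45 × 64.575625 / 0.290075 = 29.05903125 / 0.290075 ≈ 100.18.

z_14 = 100.18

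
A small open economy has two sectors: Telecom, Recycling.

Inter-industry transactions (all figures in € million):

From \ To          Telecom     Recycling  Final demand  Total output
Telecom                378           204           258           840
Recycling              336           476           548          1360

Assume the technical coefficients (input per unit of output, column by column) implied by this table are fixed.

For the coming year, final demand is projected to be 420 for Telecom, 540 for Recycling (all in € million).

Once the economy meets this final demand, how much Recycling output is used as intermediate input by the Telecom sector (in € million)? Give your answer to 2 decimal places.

z_21 = 475.97

Technical coefficients a_ij = z_ij / X_j:
  a_11 = 378/840 = 0.45, a_21 = 336/840 = 0.40
  a_12 = 204/1360 = 0.15, a_22 = 476/1360 = 0.35
I − A =
  [   0.55    -0.15]
  [  -0.40     0.65]
det(I−A) = (0.55)(0.65) − (-0.15)(-0.40) = 0.2975
adj(I−A) = [[0.65, 0.15], [0.40, 0.55]]
(I − A)⁻¹ = adj(I−A) / det(I−A) ≈
  [   2.1849     0.5042]
  [   1.3445     1.8487]
First solve x = (I − A)⁻¹ d = adj(I−A)·d / det(I−A); in particular x_1 = (0.65·420 + 0.15·540) / 0.2975 = 354.00 / 0.2975 ≈ 1189.9160.
Intermediate flow from 2 to 1: z_21 = a_21 · x_1 = 0.40 × 354.00 / 0.2975 = 141.60 / 0.2975 ≈ 475.97.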